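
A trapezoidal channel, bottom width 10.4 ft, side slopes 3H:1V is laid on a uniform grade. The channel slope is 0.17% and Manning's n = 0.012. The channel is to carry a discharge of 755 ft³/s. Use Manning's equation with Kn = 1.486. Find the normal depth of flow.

Manning's equation rearranged: A R^(2/3) = nQ / (1.486·√S) = 0.012 × 755 / (1.486 × √0.0017) = 147.9.
Trying y = 2.63 ft: A R^(2/3) = 70.63 — short.
Trying y = 4.31 ft: A R^(2/3) = 193.5 — over.
Trying y = 3.79 ft: A R^(2/3) = 147.9 — close enough.

y_n = 3.79 ft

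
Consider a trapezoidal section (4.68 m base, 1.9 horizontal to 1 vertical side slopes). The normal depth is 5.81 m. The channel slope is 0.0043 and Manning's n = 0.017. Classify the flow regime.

With bottom width b = 4.68 m and side slope z = 1.9: A = (b + zy)y = (4.68 + 1.9×5.81)×5.81 = 91.33 m²; P = b + 2y√(1+z²) = 4.68 + 2×5.81×2.147 = 29.63 m.
Hydraulic radius R = A/P = 91.33/29.63 = 3.082 m.
V = (1/n) R^(2/3) √S = (1/0.017) × 3.082^(2/3) × √0.0043 = 8.17 m/s. Hydraulic depth D_h = A/T = 91.33/26.76 = 3.413 m.
Froude number Fr = V/√(g·D_h) = 8.17/√(9.81×3.413) = 1.41, which is greater than 1, so the flow is supercritical.

supercritical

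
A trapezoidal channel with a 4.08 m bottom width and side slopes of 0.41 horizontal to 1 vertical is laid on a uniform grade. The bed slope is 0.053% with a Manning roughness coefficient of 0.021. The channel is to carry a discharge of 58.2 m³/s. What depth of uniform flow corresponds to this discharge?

Manning's equation rearranged: A R^(2/3) = nQ / (1·√S) = 0.021 × 58.2 / (√0.00053) = 53.09.
At y = 6.16 m: A R^(2/3) = 71.7 — too large.
At y = 5.2 m: A R^(2/3) = 53.11 — matches.

y_n = 5.2 m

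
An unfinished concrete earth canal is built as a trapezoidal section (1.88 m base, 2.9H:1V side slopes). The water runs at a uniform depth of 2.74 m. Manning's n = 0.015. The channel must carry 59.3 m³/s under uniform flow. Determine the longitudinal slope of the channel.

S = 0.000671

With bottom width b = 1.88 m and side slope z = 2.9: A = (b + zy)y = (1.88 + 2.9×2.74)×2.74 = 26.92 m²; P = b + 2y√(1+z²) = 1.88 + 2×2.74×3.068 = 18.69 m.
Hydraulic radius R = A/P = 26.92/18.69 = 1.44 m.
From Manning's equation, S = [nQ / (1 A R^(2/3))]² = [0.015 × 59.3 / (1 × 26.92 × 1.44^(2/3))]² = 0.000671.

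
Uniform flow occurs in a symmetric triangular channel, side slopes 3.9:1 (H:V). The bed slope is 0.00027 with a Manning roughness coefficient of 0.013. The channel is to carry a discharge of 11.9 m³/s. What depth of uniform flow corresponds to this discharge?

y_n = 1.67 m

Manning's equation rearranged: A R^(2/3) = nQ / (1·√S) = 0.013 × 11.9 / (√0.00027) = 9.415.
Trying y = 1.43 m: A R^(2/3) = 6.243 — short.
Trying y = 1.67 m: A R^(2/3) = 9.442 — ≈ 9.415.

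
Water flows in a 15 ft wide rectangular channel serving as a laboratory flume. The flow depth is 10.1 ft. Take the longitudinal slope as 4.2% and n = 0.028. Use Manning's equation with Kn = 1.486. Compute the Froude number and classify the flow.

Flow area A = b·y = 15 × 10.1 = 151.5 ft². Wetted perimeter P = b + 2y = 15 + 2×10.1 = 35.2 ft.
Hydraulic radius R = A/P = 151.5/35.2 = 4.304 ft.
V = (1.486/n) R^(2/3) √S = (1.486/0.028) × 4.304^(2/3) × √0.042 = 28.78 ft/s. Hydraulic depth D_h = A/T = 151.5/15 = 10.1 ft.
Froude number Fr = V/√(g·D_h) = 28.78/√(32.2×10.1) = 1.6, which is greater than 1, so the flow is supercritical.

supercritical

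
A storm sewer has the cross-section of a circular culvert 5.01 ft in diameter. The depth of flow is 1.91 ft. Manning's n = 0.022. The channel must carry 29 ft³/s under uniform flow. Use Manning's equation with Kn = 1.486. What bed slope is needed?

For a circular section of diameter D = 5.01 ft at depth y = 1.91 ft, the central angle is θ = 2 arccos(1 − 2y/D) = 2.662 rad. Then A = (D²/8)(θ − sin θ) = 6.904 ft² and P = Dθ/2 = 6.668 ft.
Hydraulic radius R = A/P = 6.904/6.668 = 1.035 ft.
From Manning's equation, S = [nQ / (1.486 A R^(2/3))]² = [0.022 × 29 / (1.486 × 6.904 × 1.035^(2/3))]² = 0.00369.

S = 0.00369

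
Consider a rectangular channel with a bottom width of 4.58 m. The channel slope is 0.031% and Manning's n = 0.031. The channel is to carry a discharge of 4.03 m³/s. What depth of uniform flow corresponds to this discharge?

Manning's equation rearranged: A R^(2/3) = nQ / (1·√S) = 0.031 × 4.03 / (√0.00031) = 7.096.
Try y = 1.98 m: A R^(2/3) = 9.439 — too large.
Try y = 1.1 m: A R^(2/3) = 4.133 — too small.
Try y = 1.61 m: A R^(2/3) = 7.103 — matches.

y_n = 1.61 m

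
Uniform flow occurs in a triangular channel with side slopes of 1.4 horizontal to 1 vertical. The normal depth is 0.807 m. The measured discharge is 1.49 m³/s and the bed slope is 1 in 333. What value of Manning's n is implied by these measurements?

n = 0.016

For a triangular section with side slope z = 1.4: A = zy² = 1.4×0.807² = 0.9117 m²; P = 2y√(1+z²) = 2×0.807×1.72 = 2.777 m.
Hydraulic radius R = A/P = 0.9117/2.777 = 0.3283 m.
Rearranging Manning's equation: n = (1/Q) A R^(2/3) S^(1/2) = (1/1.49) × 0.9117 × 0.3283^(2/3) × √0.003003 = 0.016.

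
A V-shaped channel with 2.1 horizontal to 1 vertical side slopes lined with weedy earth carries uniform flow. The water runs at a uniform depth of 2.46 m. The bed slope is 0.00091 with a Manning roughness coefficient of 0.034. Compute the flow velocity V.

For a triangular section with side slope z = 2.1: A = zy² = 2.1×2.46² = 12.71 m²; P = 2y√(1+z²) = 2×2.46×2.326 = 11.44 m.
Hydraulic radius R = A/P = 12.71/11.44 = 1.111 m.
From Manning's equation, V = (1/n) R^(2/3) S^(1/2) = (1/0.034) × 1.111^(2/3) × 0.00091^(1/2) = 0.951 m/s.

V = 0.951 m/s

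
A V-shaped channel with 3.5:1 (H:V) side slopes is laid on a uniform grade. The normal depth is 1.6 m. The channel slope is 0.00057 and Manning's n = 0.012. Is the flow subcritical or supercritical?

For a triangular section with side slope z = 3.5: A = zy² = 3.5×1.6² = 8.96 m²; P = 2y√(1+z²) = 2×1.6×3.64 = 11.65 m.
Hydraulic radius R = A/P = 8.96/11.65 = 0.7692 m.
V = (1/n) R^(2/3) √S = (1/0.012) × 0.7692^(2/3) × √0.00057 = 1.67 m/s. Hydraulic depth D_h = A/T = 8.96/11.2 = 0.8 m.
Froude number Fr = V/√(g·D_h) = 1.67/√(9.81×0.8) = 0.596, which is less than 1, so the flow is subcritical.

subcritical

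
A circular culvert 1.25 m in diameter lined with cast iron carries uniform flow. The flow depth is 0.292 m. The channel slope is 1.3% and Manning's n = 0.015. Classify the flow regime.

supercritical

For a circular section of diameter D = 1.25 m at depth y = 0.292 m, the central angle is θ = 2 arccos(1 − 2y/D) = 2.018 rad. Then A = (D²/8)(θ − sin θ) = 0.218 m² and P = Dθ/2 = 1.261 m.
Hydraulic radius R = A/P = 0.218/1.261 = 0.1728 m.
V = (1/n) R^(2/3) √S = (1/0.015) × 0.1728^(2/3) × √0.013 = 2.359 m/s. Hydraulic depth D_h = A/T = 0.218/1.058 = 0.2061 m.
Froude number Fr = V/√(g·D_h) = 2.359/√(9.81×0.2061) = 1.66, which is greater than 1, so the flow is supercritical.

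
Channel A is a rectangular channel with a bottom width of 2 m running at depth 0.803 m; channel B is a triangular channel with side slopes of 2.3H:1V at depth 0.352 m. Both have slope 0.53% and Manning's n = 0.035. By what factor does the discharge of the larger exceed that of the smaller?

11.1

Channel A: Flow area A = b·y = 2 × 0.803 = 1.606 m². Wetted perimeter P = b + 2y = 2 + 2×0.803 = 3.606 m. Hydraulic radius R = A/P = 1.606/3.606 = 0.4454 m. Q_A = (1/0.035)·1.606·0.4454^(2/3)·√0.0053 = 1.948 m³/s.
Channel B: For a triangular section with side slope z = 2.3: A = zy² = 2.3×0.352² = 0.285 m²; P = 2y√(1+z²) = 2×0.352×2.508 = 1.766 m. Hydraulic radius R = A/P = 0.285/1.766 = 0.1614 m. Q_B = (1/0.035)·0.285·0.1614^(2/3)·√0.0053 = 0.1757 m³/s.
The larger discharge is 1.948 m³/s and the smaller is 0.1757 m³/s; the ratio is 11.1.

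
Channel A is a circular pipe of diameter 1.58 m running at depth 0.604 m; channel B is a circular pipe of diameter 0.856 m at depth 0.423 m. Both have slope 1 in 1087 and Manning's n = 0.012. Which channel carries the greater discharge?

Channel A: For a circular section of diameter D = 1.58 m at depth y = 0.604 m, the central angle is θ = 2 arccos(1 − 2y/D) = 2.666 rad. Then A = (D²/8)(θ − sin θ) = 0.6892 m² and P = Dθ/2 = 2.106 m. Hydraulic radius R = A/P = 0.6892/2.106 = 0.3272 m. Q_A = (1/0.012)·0.6892·0.3272^(2/3)·√0.00092 = 0.8272 m³/s.
Channel B: For a circular section of diameter D = 0.856 m at depth y = 0.423 m, the central angle is θ = 2 arccos(1 − 2y/D) = 3.118 rad. Then A = (D²/8)(θ − sin θ) = 0.2835 m² and P = Dθ/2 = 1.335 m. Hydraulic radius R = A/P = 0.2835/1.335 = 0.2124 m. Q_B = (1/0.012)·0.2835·0.2124^(2/3)·√0.00092 = 0.2551 m³/s.
Q_A = 0.8272 m³/s vs Q_B = 0.2551 m³/s, so channel A carries more.

channel A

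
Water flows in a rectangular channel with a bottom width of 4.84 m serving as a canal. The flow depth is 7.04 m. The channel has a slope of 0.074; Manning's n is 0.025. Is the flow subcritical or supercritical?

supercritical

Flow area A = b·y = 4.84 × 7.04 = 34.07 m². Wetted perimeter P = b + 2y = 4.84 + 2×7.04 = 18.92 m.
Hydraulic radius R = A/P = 34.07/18.92 = 1.801 m.
V = (1/n) R^(2/3) √S = (1/0.025) × 1.801^(2/3) × √0.074 = 16.11 m/s. Hydraulic depth D_h = A/T = 34.07/4.84 = 7.04 m.
Froude number Fr = V/√(g·D_h) = 16.11/√(9.81×7.04) = 1.94, which is greater than 1, so the flow is supercritical.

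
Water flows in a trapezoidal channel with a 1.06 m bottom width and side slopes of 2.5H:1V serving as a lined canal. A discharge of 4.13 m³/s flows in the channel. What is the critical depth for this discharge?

y_c = 0.707 m

At critical depth, Q² T / (g A³) = 1, i.e. A³/T = Q²/g = 4.13²/9.81 = 1.739.
At y = 0.536 m: A³/T = 0.5692 — low.
At y = 0.843 m: A³/T = 3.609 — high.
At y = 0.707 m: A³/T = 1.739 — matches.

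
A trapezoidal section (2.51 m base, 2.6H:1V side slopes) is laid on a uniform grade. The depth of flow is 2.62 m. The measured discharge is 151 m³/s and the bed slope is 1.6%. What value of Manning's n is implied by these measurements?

n = 0.0259

With bottom width b = 2.51 m and side slope z = 2.6: A = (b + zy)y = (2.51 + 2.6×2.62)×2.62 = 24.42 m²; P = b + 2y√(1+z²) = 2.51 + 2×2.62×2.786 = 17.11 m.
Hydraulic radius R = A/P = 24.42/17.11 = 1.428 m.
Rearranging Manning's equation: n = (1/Q) A R^(2/3) S^(1/2) = (1/151) × 24.42 × 1.428^(2/3) × √0.016 = 0.0259.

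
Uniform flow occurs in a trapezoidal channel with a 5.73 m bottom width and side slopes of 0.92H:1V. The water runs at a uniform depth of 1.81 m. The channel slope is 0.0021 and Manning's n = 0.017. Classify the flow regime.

With bottom width b = 5.73 m and side slope z = 0.92: A = (b + zy)y = (5.73 + 0.92×1.81)×1.81 = 13.39 m²; P = b + 2y√(1+z²) = 5.73 + 2×1.81×1.359 = 10.65 m.
Hydraulic radius R = A/P = 13.39/10.65 = 1.257 m.
V = (1/n) R^(2/3) √S = (1/0.017) × 1.257^(2/3) × √0.0021 = 3.14 m/s. Hydraulic depth D_h = A/T = 13.39/9.06 = 1.477 m.
Froude number Fr = V/√(g·D_h) = 3.14/√(9.81×1.477) = 0.825, which is less than 1, so the flow is subcritical.

subcritical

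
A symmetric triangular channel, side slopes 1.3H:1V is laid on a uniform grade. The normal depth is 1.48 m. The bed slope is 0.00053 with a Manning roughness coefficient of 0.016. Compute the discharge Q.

For a triangular section with side slope z = 1.3: A = zy² = 1.3×1.48² = 2.848 m²; P = 2y√(1+z²) = 2×1.48×1.64 = 4.855 m.
Hydraulic radius R = A/P = 2.848/4.855 = 0.5865 m.
Manning's equation: Q = (1/n) A R^(2/3) S^(1/2) = (1/0.016) × 2.848 × 0.5865^(2/3) × 0.00053^(1/2) = 2.87 m³/s.

Q = 2.87 m³/s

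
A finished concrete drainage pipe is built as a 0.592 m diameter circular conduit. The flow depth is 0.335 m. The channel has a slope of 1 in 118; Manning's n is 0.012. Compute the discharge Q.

For a circular section of diameter D = 0.592 m at depth y = 0.335 m, the central angle is θ = 2 arccos(1 − 2y/D) = 3.406 rad. Then A = (D²/8)(θ − sin θ) = 0.1606 m² and P = Dθ/2 = 1.008 m.
Hydraulic radius R = A/P = 0.1606/1.008 = 0.1594 m.
Manning's equation: Q = (1/n) A R^(2/3) S^(1/2) = (1/0.012) × 0.1606 × 0.1594^(2/3) × 0.008475^(1/2) = 0.362 m³/s.

Q = 0.362 m³/s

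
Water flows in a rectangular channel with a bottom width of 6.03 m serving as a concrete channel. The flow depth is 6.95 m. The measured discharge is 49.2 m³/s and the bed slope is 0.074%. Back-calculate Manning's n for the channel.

Flow area A = b·y = 6.03 × 6.95 = 41.91 m². Wetted perimeter P = b + 2y = 6.03 + 2×6.95 = 19.93 m.
Hydraulic radius R = A/P = 41.91/19.93 = 2.103 m.
Rearranging Manning's equation: n = (1/Q) A R^(2/3) S^(1/2) = (1/49.2) × 41.91 × 2.103^(2/3) × √0.00074 = 0.038.

n = 0.038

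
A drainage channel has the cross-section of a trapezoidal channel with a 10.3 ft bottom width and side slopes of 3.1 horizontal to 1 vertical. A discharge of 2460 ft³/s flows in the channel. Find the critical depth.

y_c = 6.82 ft

At critical depth, Q² T / (g A³) = 1, i.e. A³/T = Q²/g = 2460²/32.2 = 187900.
Trying y = 4.66 ft: A³/T = 39130 — short.
Trying y = 6.82 ft: A³/T = 187500 — ≈ 187900.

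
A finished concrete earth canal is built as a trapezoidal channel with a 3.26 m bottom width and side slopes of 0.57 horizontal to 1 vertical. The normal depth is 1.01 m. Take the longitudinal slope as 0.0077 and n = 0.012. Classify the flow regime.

With bottom width b = 3.26 m and side slope z = 0.57: A = (b + zy)y = (3.26 + 0.57×1.01)×1.01 = 3.874 m²; P = b + 2y√(1+z²) = 3.26 + 2×1.01×1.151 = 5.585 m.
Hydraulic radius R = A/P = 3.874/5.585 = 0.6936 m.
V = (1/n) R^(2/3) √S = (1/0.012) × 0.6936^(2/3) × √0.0077 = 5.73 m/s. Hydraulic depth D_h = A/T = 3.874/4.411 = 0.8782 m.
Froude number Fr = V/√(g·D_h) = 5.73/√(9.81×0.8782) = 1.95, which is greater than 1, so the flow is supercritical.

supercritical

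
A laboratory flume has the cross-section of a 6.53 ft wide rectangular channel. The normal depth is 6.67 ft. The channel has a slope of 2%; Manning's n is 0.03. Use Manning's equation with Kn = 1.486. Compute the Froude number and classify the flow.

Flow area A = b·y = 6.53 × 6.67 = 43.56 ft². Wetted perimeter P = b + 2y = 6.53 + 2×6.67 = 19.87 ft.
Hydraulic radius R = A/P = 43.56/19.87 = 2.192 ft.
V = (1.486/n) R^(2/3) √S = (1.486/0.03) × 2.192^(2/3) × √0.02 = 11.82 ft/s. Hydraulic depth D_h = A/T = 43.56/6.53 = 6.67 ft.
Froude number Fr = V/√(g·D_h) = 11.82/√(32.2×6.67) = 0.807, which is less than 1, so the flow is subcritical.

subcritical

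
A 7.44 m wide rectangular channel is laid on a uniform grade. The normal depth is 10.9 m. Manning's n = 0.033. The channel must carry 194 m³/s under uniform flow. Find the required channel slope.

Flow area A = b·y = 7.44 × 10.9 = 81.1 m². Wetted perimeter P = b + 2y = 7.44 + 2×10.9 = 29.24 m.
Hydraulic radius R = A/P = 81.1/29.24 = 2.773 m.
From Manning's equation, S = [nQ / (1 A R^(2/3))]² = [0.033 × 194 / (1 × 81.1 × 2.773^(2/3))]² = 0.0016.

S = 0.0016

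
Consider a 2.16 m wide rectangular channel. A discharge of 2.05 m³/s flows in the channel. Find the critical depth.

For a rectangular channel, critical depth y_c = (q²/g)^(1/3) where q = Q/b = 2.05/2.16 = 0.9491 m²/s.
So y_c = (0.9491²/9.81)^(1/3) = 0.451 m.

y_c = 0.451 m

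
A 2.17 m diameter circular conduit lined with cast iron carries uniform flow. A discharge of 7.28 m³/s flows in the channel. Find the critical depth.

y_c = 1.28 m

At critical depth, Q² T / (g A³) = 1, i.e. A³/T = Q²/g = 7.28²/9.81 = 5.402.
Trying y = 1.54 m: A³/T = 11.22 — too large.
Trying y = 1.28 m: A³/T = 5.48 — close enough.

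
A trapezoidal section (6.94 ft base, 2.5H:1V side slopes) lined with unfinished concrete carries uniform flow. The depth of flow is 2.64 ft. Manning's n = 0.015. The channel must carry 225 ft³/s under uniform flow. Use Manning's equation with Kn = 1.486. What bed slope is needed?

With bottom width b = 6.94 ft and side slope z = 2.5: A = (b + zy)y = (6.94 + 2.5×2.64)×2.64 = 35.75 ft²; P = b + 2y√(1+z²) = 6.94 + 2×2.64×2.693 = 21.16 ft.
Hydraulic radius R = A/P = 35.75/21.16 = 1.69 ft.
From Manning's equation, S = [nQ / (1.486 A R^(2/3))]² = [0.015 × 225 / (1.486 × 35.75 × 1.69^(2/3))]² = 0.00201.

S = 0.00201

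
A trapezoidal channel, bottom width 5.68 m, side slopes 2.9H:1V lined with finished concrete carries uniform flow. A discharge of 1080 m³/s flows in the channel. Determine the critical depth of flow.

At critical depth, Q² T / (g A³) = 1, i.e. A³/T = Q²/g = 1080²/9.81 = 118900.
At y = 5.83 m: A³/T = 57820 — short.
At y = 8.42 m: A³/T = 298600 — over.
At y = 6.86 m: A³/T = 118800 — matches.

y_c = 6.86 m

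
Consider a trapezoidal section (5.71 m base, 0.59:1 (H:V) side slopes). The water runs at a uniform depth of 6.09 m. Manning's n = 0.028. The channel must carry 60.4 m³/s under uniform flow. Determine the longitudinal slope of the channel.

With bottom width b = 5.71 m and side slope z = 0.59: A = (b + zy)y = (5.71 + 0.59×6.09)×6.09 = 56.66 m²; P = b + 2y√(1+z²) = 5.71 + 2×6.09×1.161 = 19.85 m.
Hydraulic radius R = A/P = 56.66/19.85 = 2.854 m.
From Manning's equation, S = [nQ / (1 A R^(2/3))]² = [0.028 × 60.4 / (1 × 56.66 × 2.854^(2/3))]² = 0.00022.

S = 0.00022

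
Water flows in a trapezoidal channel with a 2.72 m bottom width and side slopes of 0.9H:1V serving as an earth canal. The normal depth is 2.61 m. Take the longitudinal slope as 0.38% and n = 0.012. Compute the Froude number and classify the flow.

With bottom width b = 2.72 m and side slope z = 0.9: A = (b + zy)y = (2.72 + 0.9×2.61)×2.61 = 13.23 m²; P = b + 2y√(1+z²) = 2.72 + 2×2.61×1.345 = 9.743 m.
Hydraulic radius R = A/P = 13.23/9.743 = 1.358 m.
V = (1/n) R^(2/3) √S = (1/0.012) × 1.358^(2/3) × √0.0038 = 6.299 m/s. Hydraulic depth D_h = A/T = 13.23/7.418 = 1.784 m.
Froude number Fr = V/√(g·D_h) = 6.299/√(9.81×1.784) = 1.51, which is greater than 1, so the flow is supercritical.

supercritical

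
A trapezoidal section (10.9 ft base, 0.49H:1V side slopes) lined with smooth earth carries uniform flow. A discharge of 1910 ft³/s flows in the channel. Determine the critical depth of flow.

y_c = 8.59 ft

At critical depth, Q² T / (g A³) = 1, i.e. A³/T = Q²/g = 1910²/32.2 = 113300.
Trying y = 7.67 ft: A³/T = 77170 — too small.
Trying y = 10.1 ft: A³/T = 197200 — too large.
Trying y = 8.59 ft: A³/T = 113200 — close enough.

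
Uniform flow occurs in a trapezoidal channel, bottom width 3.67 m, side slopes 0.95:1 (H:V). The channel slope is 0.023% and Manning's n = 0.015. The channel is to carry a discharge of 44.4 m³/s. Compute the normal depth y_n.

Manning's equation rearranged: A R^(2/3) = nQ / (1·√S) = 0.015 × 44.4 / (√0.00023) = 43.91.
At y = 4.34 m: A R^(2/3) = 56.55 — too large.
At y = 3.04 m: A R^(2/3) = 27.88 — too small.
At y = 3.83 m: A R^(2/3) = 43.93 — matches.

y_n = 3.83 m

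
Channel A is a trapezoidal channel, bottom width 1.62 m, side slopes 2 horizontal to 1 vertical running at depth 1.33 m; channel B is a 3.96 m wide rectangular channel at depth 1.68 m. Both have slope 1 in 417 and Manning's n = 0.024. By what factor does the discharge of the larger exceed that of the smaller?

Channel A: With bottom width b = 1.62 m and side slope z = 2: A = (b + zy)y = (1.62 + 2×1.33)×1.33 = 5.692 m²; P = b + 2y√(1+z²) = 1.62 + 2×1.33×2.236 = 7.568 m. Hydraulic radius R = A/P = 5.692/7.568 = 0.7522 m. Q_A = (1/0.024)·5.692·0.7522^(2/3)·√0.002398 = 9.606 m³/s.
Channel B: Flow area A = b·y = 3.96 × 1.68 = 6.653 m². Wetted perimeter P = b + 2y = 3.96 + 2×1.68 = 7.32 m. Hydraulic radius R = A/P = 6.653/7.32 = 0.9089 m. Q_B = (1/0.024)·6.653·0.9089^(2/3)·√0.002398 = 12.74 m³/s.
The larger discharge is 12.74 m³/s and the smaller is 9.606 m³/s; the ratio is 1.33.

1.33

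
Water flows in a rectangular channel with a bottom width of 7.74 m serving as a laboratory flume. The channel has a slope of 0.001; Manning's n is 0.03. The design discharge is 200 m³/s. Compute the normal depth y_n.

y_n = 12 m

Manning's equation rearranged: A R^(2/3) = nQ / (1·√S) = 0.03 × 200 / (√0.001) = 189.7.
At y = 9.45 m: A R^(2/3) = 143.4 — low.
At y = 12 m: A R^(2/3) = 190 — matches.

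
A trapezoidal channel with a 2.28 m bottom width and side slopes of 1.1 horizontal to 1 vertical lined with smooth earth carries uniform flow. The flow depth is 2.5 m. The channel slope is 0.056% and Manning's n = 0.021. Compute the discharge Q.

With bottom width b = 2.28 m and side slope z = 1.1: A = (b + zy)y = (2.28 + 1.1×2.5)×2.5 = 12.57 m²; P = b + 2y√(1+z²) = 2.28 + 2×2.5×1.487 = 9.713 m.
Hydraulic radius R = A/P = 12.57/9.713 = 1.295 m.
Manning's equation: Q = (1/n) A R^(2/3) S^(1/2) = (1/0.021) × 12.57 × 1.295^(2/3) × 0.00056^(1/2) = 16.8 m³/s.

Q = 16.8 m³/s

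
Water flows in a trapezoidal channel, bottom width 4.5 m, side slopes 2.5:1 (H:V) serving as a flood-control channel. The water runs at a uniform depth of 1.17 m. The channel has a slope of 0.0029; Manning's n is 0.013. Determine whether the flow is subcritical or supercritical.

supercritical

With bottom width b = 4.5 m and side slope z = 2.5: A = (b + zy)y = (4.5 + 2.5×1.17)×1.17 = 8.687 m²; P = b + 2y√(1+z²) = 4.5 + 2×1.17×2.693 = 10.8 m.
Hydraulic radius R = A/P = 8.687/10.8 = 0.8043 m.
V = (1/n) R^(2/3) √S = (1/0.013) × 0.8043^(2/3) × √0.0029 = 3.583 m/s. Hydraulic depth D_h = A/T = 8.687/10.35 = 0.8393 m.
Froude number Fr = V/√(g·D_h) = 3.583/√(9.81×0.8393) = 1.25, which is greater than 1, so the flow is supercritical.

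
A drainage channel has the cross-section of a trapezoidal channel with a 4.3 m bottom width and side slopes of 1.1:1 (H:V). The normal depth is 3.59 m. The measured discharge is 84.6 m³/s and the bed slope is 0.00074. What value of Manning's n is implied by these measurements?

n = 0.015

With bottom width b = 4.3 m and side slope z = 1.1: A = (b + zy)y = (4.3 + 1.1×3.59)×3.59 = 29.61 m²; P = b + 2y√(1+z²) = 4.3 + 2×3.59×1.487 = 14.97 m.
Hydraulic radius R = A/P = 29.61/14.97 = 1.978 m.
Rearranging Manning's equation: n = (1/Q) A R^(2/3) S^(1/2) = (1/84.6) × 29.61 × 1.978^(2/3) × √0.00074 = 0.015.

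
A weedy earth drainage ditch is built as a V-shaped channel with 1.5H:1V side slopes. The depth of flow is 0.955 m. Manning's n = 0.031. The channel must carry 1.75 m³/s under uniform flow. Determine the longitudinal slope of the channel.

S = 0.00538

For a triangular section with side slope z = 1.5: A = zy² = 1.5×0.955² = 1.368 m²; P = 2y√(1+z²) = 2×0.955×1.803 = 3.443 m.
Hydraulic radius R = A/P = 1.368/3.443 = 0.3973 m.
From Manning's equation, S = [nQ / (1 A R^(2/3))]² = [0.031 × 1.75 / (1 × 1.368 × 0.3973^(2/3))]² = 0.00538.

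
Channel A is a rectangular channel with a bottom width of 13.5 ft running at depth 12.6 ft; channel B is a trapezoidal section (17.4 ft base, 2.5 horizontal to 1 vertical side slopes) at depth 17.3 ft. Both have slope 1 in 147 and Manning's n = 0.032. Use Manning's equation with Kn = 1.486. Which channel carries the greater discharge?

channel B

Channel A: Flow area A = b·y = 13.5 × 12.6 = 170.1 ft². Wetted perimeter P = b + 2y = 13.5 + 2×12.6 = 38.7 ft. Hydraulic radius R = A/P = 170.1/38.7 = 4.395 ft. Q_A = (1.486/0.032)·170.1·4.395^(2/3)·√0.006803 = 1748 ft³/s.
Channel B: With bottom width b = 17.4 ft and side slope z = 2.5: A = (b + zy)y = (17.4 + 2.5×17.3)×17.3 = 1049 ft²; P = b + 2y√(1+z²) = 17.4 + 2×17.3×2.693 = 110.6 ft. Hydraulic radius R = A/P = 1049/110.6 = 9.49 ft. Q_B = (1.486/0.032)·1049·9.49^(2/3)·√0.006803 = 18010 ft³/s.
Q_A = 1748 ft³/s vs Q_B = 18010 ft³/s, so channel B carries more.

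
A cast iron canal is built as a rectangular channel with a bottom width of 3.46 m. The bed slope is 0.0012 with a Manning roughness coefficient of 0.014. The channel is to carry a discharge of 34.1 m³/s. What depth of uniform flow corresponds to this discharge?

y_n = 3.59 m

Manning's equation rearranged: A R^(2/3) = nQ / (1·√S) = 0.014 × 34.1 / (√0.0012) = 13.78.
Try y = 4.48 m: A R^(2/3) = 17.97 — too large.
Try y = 3.22 m: A R^(2/3) = 12.05 — too small.
Try y = 3.59 m: A R^(2/3) = 13.77 — close enough.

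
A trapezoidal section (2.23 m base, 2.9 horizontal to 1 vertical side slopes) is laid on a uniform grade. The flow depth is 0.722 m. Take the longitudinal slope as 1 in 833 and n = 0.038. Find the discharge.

With bottom width b = 2.23 m and side slope z = 2.9: A = (b + zy)y = (2.23 + 2.9×0.722)×0.722 = 3.122 m²; P = b + 2y√(1+z²) = 2.23 + 2×0.722×3.068 = 6.66 m.
Hydraulic radius R = A/P = 3.122/6.66 = 0.4688 m.
Manning's equation: Q = (1/n) A R^(2/3) S^(1/2) = (1/0.038) × 3.122 × 0.4688^(2/3) × 0.0012^(1/2) = 1.72 m³/s.

Q = 1.72 m³/s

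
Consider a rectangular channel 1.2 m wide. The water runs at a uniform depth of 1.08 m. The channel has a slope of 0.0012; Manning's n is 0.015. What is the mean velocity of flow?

V = 1.22 m/s

Flow area A = b·y = 1.2 × 1.08 = 1.296 m². Wetted perimeter P = b + 2y = 1.2 + 2×1.08 = 3.36 m.
Hydraulic radius R = A/P = 1.296/3.36 = 0.3857 m.
From Manning's equation, V = (1/n) R^(2/3) S^(1/2) = (1/0.015) × 0.3857^(2/3) × 0.0012^(1/2) = 1.22 m/s.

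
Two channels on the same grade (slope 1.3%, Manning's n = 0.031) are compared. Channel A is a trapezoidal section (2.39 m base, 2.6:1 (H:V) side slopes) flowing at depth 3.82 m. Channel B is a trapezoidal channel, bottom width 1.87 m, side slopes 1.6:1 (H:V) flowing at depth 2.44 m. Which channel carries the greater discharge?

Channel A: With bottom width b = 2.39 m and side slope z = 2.6: A = (b + zy)y = (2.39 + 2.6×3.82)×3.82 = 47.07 m²; P = b + 2y√(1+z²) = 2.39 + 2×3.82×2.786 = 23.67 m. Hydraulic radius R = A/P = 47.07/23.67 = 1.988 m. Q_A = (1/0.031)·47.07·1.988^(2/3)·√0.013 = 273.7 m³/s.
Channel B: With bottom width b = 1.87 m and side slope z = 1.6: A = (b + zy)y = (1.87 + 1.6×2.44)×2.44 = 14.09 m²; P = b + 2y√(1+z²) = 1.87 + 2×2.44×1.887 = 11.08 m. Hydraulic radius R = A/P = 14.09/11.08 = 1.272 m. Q_B = (1/0.031)·14.09·1.272^(2/3)·√0.013 = 60.83 m³/s.
Q_A = 273.7 m³/s vs Q_B = 60.83 m³/s, so channel A carries more.

channel A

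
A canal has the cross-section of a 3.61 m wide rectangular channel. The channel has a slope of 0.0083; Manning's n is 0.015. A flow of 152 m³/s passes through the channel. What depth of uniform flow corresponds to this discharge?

y_n = 5.63 m

Manning's equation rearranged: A R^(2/3) = nQ / (1·√S) = 0.015 × 152 / (√0.0083) = 25.03.
At y = 4.43 m: A R^(2/3) = 18.88 — low.
At y = 6.31 m: A R^(2/3) = 28.55 — high.
At y = 5.63 m: A R^(2/3) = 25.03 — close enough.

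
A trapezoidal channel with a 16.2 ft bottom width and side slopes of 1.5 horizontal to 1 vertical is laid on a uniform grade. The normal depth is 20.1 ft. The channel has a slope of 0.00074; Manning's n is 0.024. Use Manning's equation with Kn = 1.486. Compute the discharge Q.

With bottom width b = 16.2 ft and side slope z = 1.5: A = (b + zy)y = (16.2 + 1.5×20.1)×20.1 = 931.6 ft²; P = b + 2y√(1+z²) = 16.2 + 2×20.1×1.803 = 88.67 ft.
Hydraulic radius R = A/P = 931.6/88.67 = 10.51 ft.
Manning's equation: Q = (1.486/n) A R^(2/3) S^(1/2) = (1.486/0.024) × 931.6 × 10.51^(2/3) × 0.00074^(1/2) = 7530 ft³/s.

Q = 7530 ft³/s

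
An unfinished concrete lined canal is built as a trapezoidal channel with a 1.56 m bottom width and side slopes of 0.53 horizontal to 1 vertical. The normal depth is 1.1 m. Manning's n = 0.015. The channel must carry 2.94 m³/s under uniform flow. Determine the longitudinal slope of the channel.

With bottom width b = 1.56 m and side slope z = 0.53: A = (b + zy)y = (1.56 + 0.53×1.1)×1.1 = 2.357 m²; P = b + 2y√(1+z²) = 1.56 + 2×1.1×1.132 = 4.05 m.
Hydraulic radius R = A/P = 2.357/4.05 = 0.5821 m.
From Manning's equation, S = [nQ / (1 A R^(2/3))]² = [0.015 × 2.94 / (1 × 2.357 × 0.5821^(2/3))]² = 0.00072.

S = 0.00072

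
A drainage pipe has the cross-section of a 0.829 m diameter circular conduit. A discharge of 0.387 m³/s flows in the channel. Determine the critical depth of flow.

y_c = 0.369 m

At critical depth, Q² T / (g A³) = 1, i.e. A³/T = Q²/g = 0.387²/9.81 = 0.01527.
Trying y = 0.424 m: A³/T = 0.02585 — over.
Trying y = 0.294 m: A³/T = 0.006349 — short.
Trying y = 0.369 m: A³/T = 0.0152 — ≈ 0.01527.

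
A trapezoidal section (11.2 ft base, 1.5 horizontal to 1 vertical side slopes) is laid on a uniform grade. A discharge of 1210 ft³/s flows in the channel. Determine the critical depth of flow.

At critical depth, Q² T / (g A³) = 1, i.e. A³/T = Q²/g = 1210²/32.2 = 45470.
Trying y = 6.63 ft: A³/T = 88620 — over.
Trying y = 4.34 ft: A³/T = 18750 — short.
Trying y = 5.54 ft: A³/T = 45390 — close enough.

y_c = 5.54 ft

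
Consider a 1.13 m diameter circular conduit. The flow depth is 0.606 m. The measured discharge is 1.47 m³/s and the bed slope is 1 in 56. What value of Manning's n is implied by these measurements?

For a circular section of diameter D = 1.13 m at depth y = 0.606 m, the central angle is θ = 2 arccos(1 − 2y/D) = 3.287 rad. Then A = (D²/8)(θ − sin θ) = 0.5477 m² and P = Dθ/2 = 1.857 m.
Hydraulic radius R = A/P = 0.5477/1.857 = 0.2949 m.
Rearranging Manning's equation: n = (1/Q) A R^(2/3) S^(1/2) = (1/1.47) × 0.5477 × 0.2949^(2/3) × √0.01786 = 0.0221.

n = 0.0221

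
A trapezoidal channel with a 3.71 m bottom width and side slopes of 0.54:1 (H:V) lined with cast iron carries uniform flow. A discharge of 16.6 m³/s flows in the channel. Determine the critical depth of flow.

At critical depth, Q² T / (g A³) = 1, i.e. A³/T = Q²/g = 16.6²/9.81 = 28.09.
At y = 1.52 m: A³/T = 61.03 — too large.
At y = 0.857 m: A³/T = 9.865 — too small.
At y = 1.19 m: A³/T = 27.82 — close enough.

y_c = 1.19 m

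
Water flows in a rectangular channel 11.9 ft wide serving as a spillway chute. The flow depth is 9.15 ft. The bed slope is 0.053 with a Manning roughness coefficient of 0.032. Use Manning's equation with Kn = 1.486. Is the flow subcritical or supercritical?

Flow area A = b·y = 11.9 × 9.15 = 108.9 ft². Wetted perimeter P = b + 2y = 11.9 + 2×9.15 = 30.2 ft.
Hydraulic radius R = A/P = 108.9/30.2 = 3.605 ft.
V = (1.486/n) R^(2/3) √S = (1.486/0.032) × 3.605^(2/3) × √0.053 = 25.14 ft/s. Hydraulic depth D_h = A/T = 108.9/11.9 = 9.15 ft.
Froude number Fr = V/√(g·D_h) = 25.14/√(32.2×9.15) = 1.46, which is greater than 1, so the flow is supercritical.

supercritical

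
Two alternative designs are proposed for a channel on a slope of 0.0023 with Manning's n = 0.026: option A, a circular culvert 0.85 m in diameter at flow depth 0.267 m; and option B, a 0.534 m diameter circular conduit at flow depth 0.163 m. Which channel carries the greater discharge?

channel A

Channel A: For a circular section of diameter D = 0.85 m at depth y = 0.267 m, the central angle is θ = 2 arccos(1 − 2y/D) = 2.38 rad. Then A = (D²/8)(θ − sin θ) = 0.1526 m² and P = Dθ/2 = 1.011 m. Hydraulic radius R = A/P = 0.1526/1.011 = 0.1509 m. Q_A = (1/0.026)·0.1526·0.1509^(2/3)·√0.0023 = 0.07976 m³/s.
Channel B: For a circular section of diameter D = 0.534 m at depth y = 0.163 m, the central angle is θ = 2 arccos(1 − 2y/D) = 2.341 rad. Then A = (D²/8)(θ − sin θ) = 0.05788 m² and P = Dθ/2 = 0.6252 m. Hydraulic radius R = A/P = 0.05788/0.6252 = 0.09259 m. Q_B = (1/0.026)·0.05788·0.09259^(2/3)·√0.0023 = 0.02185 m³/s.
Q_A = 0.07976 m³/s vs Q_B = 0.02185 m³/s, so channel A carries more.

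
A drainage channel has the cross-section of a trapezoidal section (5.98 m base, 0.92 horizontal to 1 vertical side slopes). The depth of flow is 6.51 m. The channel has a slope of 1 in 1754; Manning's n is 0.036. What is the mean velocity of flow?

V = 1.47 m/s

With bottom width b = 5.98 m and side slope z = 0.92: A = (b + zy)y = (5.98 + 0.92×6.51)×6.51 = 77.92 m²; P = b + 2y√(1+z²) = 5.98 + 2×6.51×1.359 = 23.67 m.
Hydraulic radius R = A/P = 77.92/23.67 = 3.292 m.
From Manning's equation, V = (1/n) R^(2/3) S^(1/2) = (1/0.036) × 3.292^(2/3) × 0.0005701^(1/2) = 1.47 m/s.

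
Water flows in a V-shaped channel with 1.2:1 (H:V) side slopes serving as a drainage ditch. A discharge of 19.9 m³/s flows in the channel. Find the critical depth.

y_c = 2.24 m

At critical depth, Q² T / (g A³) = 1, i.e. A³/T = Q²/g = 19.9²/9.81 = 40.37.
Trying y = 2.01 m: A³/T = 23.62 — low.
Trying y = 2.43 m: A³/T = 61 — high.
Trying y = 2.24 m: A³/T = 40.6 — ≈ 40.37.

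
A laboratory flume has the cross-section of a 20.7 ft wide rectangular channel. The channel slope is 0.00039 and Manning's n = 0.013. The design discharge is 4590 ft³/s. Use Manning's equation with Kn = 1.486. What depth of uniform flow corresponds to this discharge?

y_n = 25.9 ft

Manning's equation rearranged: A R^(2/3) = nQ / (1.486·√S) = 0.013 × 4590 / (1.486 × √0.00039) = 2033.
Trying y = 20.5 ft: A R^(2/3) = 1535 — too small.
Trying y = 30.8 ft: A R^(2/3) = 2496 — too large.
Trying y = 25.9 ft: A R^(2/3) = 2035 — matches.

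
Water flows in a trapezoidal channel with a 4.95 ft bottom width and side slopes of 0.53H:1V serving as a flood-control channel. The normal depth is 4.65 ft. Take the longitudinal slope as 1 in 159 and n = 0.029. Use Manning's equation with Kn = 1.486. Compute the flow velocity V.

V = 6.93 ft/s

With bottom width b = 4.95 ft and side slope z = 0.53: A = (b + zy)y = (4.95 + 0.53×4.65)×4.65 = 34.48 ft²; P = b + 2y√(1+z²) = 4.95 + 2×4.65×1.132 = 15.48 ft.
Hydraulic radius R = A/P = 34.48/15.48 = 2.228 ft.
From Manning's equation, V = (1.486/n) R^(2/3) S^(1/2) = (1.486/0.029) × 2.228^(2/3) × 0.006289^(1/2) = 6.93 ft/s.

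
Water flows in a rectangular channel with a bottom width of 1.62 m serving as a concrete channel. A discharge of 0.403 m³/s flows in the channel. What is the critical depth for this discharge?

y_c = 0.185 m

For a rectangular channel, critical depth y_c = (q²/g)^(1/3) where q = Q/b = 0.403/1.62 = 0.2488 m²/s.
So y_c = (0.2488²/9.81)^(1/3) = 0.185 m.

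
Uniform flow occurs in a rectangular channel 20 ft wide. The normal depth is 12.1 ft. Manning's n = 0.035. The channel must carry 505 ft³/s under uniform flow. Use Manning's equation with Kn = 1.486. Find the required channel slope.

Flow area A = b·y = 20 × 12.1 = 242 ft². Wetted perimeter P = b + 2y = 20 + 2×12.1 = 44.2 ft.
Hydraulic radius R = A/P = 242/44.2 = 5.475 ft.
From Manning's equation, S = [nQ / (1.486 A R^(2/3))]² = [0.035 × 505 / (1.486 × 242 × 5.475^(2/3))]² = 0.00025.

S = 0.00025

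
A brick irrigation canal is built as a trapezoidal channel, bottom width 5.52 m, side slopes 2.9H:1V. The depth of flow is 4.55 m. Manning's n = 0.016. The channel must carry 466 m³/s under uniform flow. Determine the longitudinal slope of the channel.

S = 0.0022

With bottom width b = 5.52 m and side slope z = 2.9: A = (b + zy)y = (5.52 + 2.9×4.55)×4.55 = 85.15 m²; P = b + 2y√(1+z²) = 5.52 + 2×4.55×3.068 = 33.43 m.
Hydraulic radius R = A/P = 85.15/33.43 = 2.547 m.
From Manning's equation, S = [nQ / (1 A R^(2/3))]² = [0.016 × 466 / (1 × 85.15 × 2.547^(2/3))]² = 0.0022.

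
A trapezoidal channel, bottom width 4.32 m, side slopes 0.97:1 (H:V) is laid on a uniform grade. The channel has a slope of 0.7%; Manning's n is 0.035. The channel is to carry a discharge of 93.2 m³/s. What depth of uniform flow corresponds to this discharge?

Manning's equation rearranged: A R^(2/3) = nQ / (1·√S) = 0.035 × 93.2 / (√0.007) = 38.99.
Try y = 3.86 m: A R^(2/3) = 50.47 — high.
Try y = 2.82 m: A R^(2/3) = 27.6 — low.
Try y = 3.38 m: A R^(2/3) = 38.98 — matches.

y_n = 3.38 m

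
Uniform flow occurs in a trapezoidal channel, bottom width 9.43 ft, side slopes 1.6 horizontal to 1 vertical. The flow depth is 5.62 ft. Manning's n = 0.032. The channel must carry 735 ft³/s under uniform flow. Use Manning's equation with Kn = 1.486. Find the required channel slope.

With bottom width b = 9.43 ft and side slope z = 1.6: A = (b + zy)y = (9.43 + 1.6×5.62)×5.62 = 103.5 ft²; P = b + 2y√(1+z²) = 9.43 + 2×5.62×1.887 = 30.64 ft.
Hydraulic radius R = A/P = 103.5/30.64 = 3.379 ft.
From Manning's equation, S = [nQ / (1.486 A R^(2/3))]² = [0.032 × 735 / (1.486 × 103.5 × 3.379^(2/3))]² = 0.00461.

S = 0.00461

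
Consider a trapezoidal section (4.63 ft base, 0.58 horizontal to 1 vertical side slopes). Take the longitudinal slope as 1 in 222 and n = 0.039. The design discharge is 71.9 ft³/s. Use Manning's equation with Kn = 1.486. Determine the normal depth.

y_n = 3.09 ft

Manning's equation rearranged: A R^(2/3) = nQ / (1.486·√S) = 0.039 × 71.9 / (1.486 × √0.004505) = 28.12.
Try y = 3.95 ft: A R^(2/3) = 43.2 — over.
Try y = 3.09 ft: A R^(2/3) = 28.1 — ≈ 28.12.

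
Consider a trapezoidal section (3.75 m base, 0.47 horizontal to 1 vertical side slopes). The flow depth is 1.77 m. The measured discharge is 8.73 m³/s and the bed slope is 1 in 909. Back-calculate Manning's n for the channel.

With bottom width b = 3.75 m and side slope z = 0.47: A = (b + zy)y = (3.75 + 0.47×1.77)×1.77 = 8.11 m²; P = b + 2y√(1+z²) = 3.75 + 2×1.77×1.105 = 7.661 m.
Hydraulic radius R = A/P = 8.11/7.661 = 1.059 m.
Rearranging Manning's equation: n = (1/Q) A R^(2/3) S^(1/2) = (1/8.73) × 8.11 × 1.059^(2/3) × √0.0011 = 0.032.

n = 0.032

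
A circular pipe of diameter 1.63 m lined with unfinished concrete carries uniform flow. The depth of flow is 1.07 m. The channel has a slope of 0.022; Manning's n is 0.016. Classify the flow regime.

For a circular section of diameter D = 1.63 m at depth y = 1.07 m, the central angle is θ = 2 arccos(1 − 2y/D) = 3.778 rad. Then A = (D²/8)(θ − sin θ) = 1.452 m² and P = Dθ/2 = 3.079 m.
Hydraulic radius R = A/P = 1.452/3.079 = 0.4716 m.
V = (1/n) R^(2/3) √S = (1/0.016) × 0.4716^(2/3) × √0.022 = 5.617 m/s. Hydraulic depth D_h = A/T = 1.452/1.548 = 0.938 m.
Froude number Fr = V/√(g·D_h) = 5.617/√(9.81×0.938) = 1.85, which is greater than 1, so the flow is supercritical.

supercritical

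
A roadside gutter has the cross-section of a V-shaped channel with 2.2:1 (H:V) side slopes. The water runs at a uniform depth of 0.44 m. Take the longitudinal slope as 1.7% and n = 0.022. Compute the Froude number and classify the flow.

For a triangular section with side slope z = 2.2: A = zy² = 2.2×0.44² = 0.4259 m²; P = 2y√(1+z²) = 2×0.44×2.417 = 2.127 m.
Hydraulic radius R = A/P = 0.4259/2.127 = 0.2003 m.
V = (1/n) R^(2/3) √S = (1/0.022) × 0.2003^(2/3) × √0.017 = 2.029 m/s. Hydraulic depth D_h = A/T = 0.4259/1.936 = 0.22 m.
Froude number Fr = V/√(g·D_h) = 2.029/√(9.81×0.22) = 1.38, which is greater than 1, so the flow is supercritical.

supercritical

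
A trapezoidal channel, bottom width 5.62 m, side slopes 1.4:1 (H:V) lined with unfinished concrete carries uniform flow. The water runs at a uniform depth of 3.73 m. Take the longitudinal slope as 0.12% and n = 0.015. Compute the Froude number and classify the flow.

subcritical

With bottom width b = 5.62 m and side slope z = 1.4: A = (b + zy)y = (5.62 + 1.4×3.73)×3.73 = 40.44 m²; P = b + 2y√(1+z²) = 5.62 + 2×3.73×1.72 = 18.45 m.
Hydraulic radius R = A/P = 40.44/18.45 = 2.191 m.
V = (1/n) R^(2/3) √S = (1/0.015) × 2.191^(2/3) × √0.0012 = 3.896 m/s. Hydraulic depth D_h = A/T = 40.44/16.06 = 2.517 m.
Froude number Fr = V/√(g·D_h) = 3.896/√(9.81×2.517) = 0.784, which is less than 1, so the flow is subcritical.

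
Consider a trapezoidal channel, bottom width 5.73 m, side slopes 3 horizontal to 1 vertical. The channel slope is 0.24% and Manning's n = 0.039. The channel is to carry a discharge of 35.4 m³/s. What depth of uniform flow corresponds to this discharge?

y_n = 2.02 m

Manning's equation rearranged: A R^(2/3) = nQ / (1·√S) = 0.039 × 35.4 / (√0.0024) = 28.18.
Try y = 2.27 m: A R^(2/3) = 35.91 — too large.
Try y = 1.8 m: A R^(2/3) = 22.25 — too small.
Try y = 2.02 m: A R^(2/3) = 28.18 — ≈ 28.18.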